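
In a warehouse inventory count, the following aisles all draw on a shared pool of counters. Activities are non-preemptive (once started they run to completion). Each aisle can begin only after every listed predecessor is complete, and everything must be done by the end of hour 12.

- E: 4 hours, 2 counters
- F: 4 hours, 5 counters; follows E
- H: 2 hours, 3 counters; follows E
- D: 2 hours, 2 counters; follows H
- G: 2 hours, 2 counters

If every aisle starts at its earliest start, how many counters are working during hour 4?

2

At early start, hour 4 has: E.
Demand: 2 = 2.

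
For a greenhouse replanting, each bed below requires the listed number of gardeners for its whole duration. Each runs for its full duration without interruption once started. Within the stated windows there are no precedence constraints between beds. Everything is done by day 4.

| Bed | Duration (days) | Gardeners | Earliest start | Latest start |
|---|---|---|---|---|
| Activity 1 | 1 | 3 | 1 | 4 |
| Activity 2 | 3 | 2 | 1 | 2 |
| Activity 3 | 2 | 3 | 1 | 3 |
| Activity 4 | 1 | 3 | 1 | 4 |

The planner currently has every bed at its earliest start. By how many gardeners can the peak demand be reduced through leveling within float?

6

Early-start peak: d1:11  d2:5  d3:2  d4:0 ⇒ 11.
Leveled (Activity 1@1, Activity 2@1, Activity 3@2, Activity 4@4): d1:5  d2:5  d3:5  d4:3 ⇒ 5.
Reduction 11 − 5 = 6.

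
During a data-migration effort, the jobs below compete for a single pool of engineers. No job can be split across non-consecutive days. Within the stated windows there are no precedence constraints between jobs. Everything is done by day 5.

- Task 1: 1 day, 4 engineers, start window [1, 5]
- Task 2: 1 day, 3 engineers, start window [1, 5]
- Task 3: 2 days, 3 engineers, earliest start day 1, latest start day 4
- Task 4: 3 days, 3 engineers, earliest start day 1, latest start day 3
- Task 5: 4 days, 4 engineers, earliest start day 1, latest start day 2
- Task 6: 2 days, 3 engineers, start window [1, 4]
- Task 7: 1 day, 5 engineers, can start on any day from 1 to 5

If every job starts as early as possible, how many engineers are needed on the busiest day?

25

Early-start schedule: Task 1@1, Task 2@1, Task 3@1, Task 4@1, Task 5@1, Task 6@1, Task 7@1.
Load per day: day 1: 25, day 2: 13, day 3: 7, day 4: 4, day 5: 0.
Peak is 25.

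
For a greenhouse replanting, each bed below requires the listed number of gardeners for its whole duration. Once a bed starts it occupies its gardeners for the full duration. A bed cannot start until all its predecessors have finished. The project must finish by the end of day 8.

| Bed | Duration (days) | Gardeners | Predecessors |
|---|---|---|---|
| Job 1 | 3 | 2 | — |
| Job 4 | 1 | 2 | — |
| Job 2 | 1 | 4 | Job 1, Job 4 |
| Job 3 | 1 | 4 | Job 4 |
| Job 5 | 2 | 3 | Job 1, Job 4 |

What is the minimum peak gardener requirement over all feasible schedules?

4

Early-start (Job 1@1, Job 4@1, Job 2@4, Job 3@2, Job 5@4) gives peak 7: d1:4  d2:6  d3:2  d4:7  d5:3  d6:0  d7:0  d8:0.
Shift Job 3→5, Job 5→6.
Schedule Job 1@1, Job 4@1, Job 2@4, Job 3@5, Job 5@6: d1:4  d2:2  d3:2  d4:4  d5:4  d6:3  d7:3  d8:0 — peak 4.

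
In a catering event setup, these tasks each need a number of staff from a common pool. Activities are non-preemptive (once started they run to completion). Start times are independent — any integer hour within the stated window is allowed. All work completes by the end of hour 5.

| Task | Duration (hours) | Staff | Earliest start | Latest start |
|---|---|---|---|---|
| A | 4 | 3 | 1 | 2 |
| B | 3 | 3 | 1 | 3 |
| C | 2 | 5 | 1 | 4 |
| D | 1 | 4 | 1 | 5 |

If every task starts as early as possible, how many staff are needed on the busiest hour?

Early-start schedule: A@1, B@1, C@1, D@1.
Load per hour: hour 1: 15, hour 2: 11, hour 3: 6, hour 4: 3, hour 5: 0.
Peak is 15.

15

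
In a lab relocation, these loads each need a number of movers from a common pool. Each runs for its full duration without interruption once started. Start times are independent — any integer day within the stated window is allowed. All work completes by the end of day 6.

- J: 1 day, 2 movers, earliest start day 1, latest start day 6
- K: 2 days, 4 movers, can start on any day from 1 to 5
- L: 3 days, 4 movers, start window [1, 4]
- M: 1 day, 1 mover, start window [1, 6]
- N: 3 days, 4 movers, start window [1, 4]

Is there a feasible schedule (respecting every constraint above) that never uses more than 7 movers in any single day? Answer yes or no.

no

The minimum achievable peak is 8; 7 < 8, so no feasible schedule stays within the cap.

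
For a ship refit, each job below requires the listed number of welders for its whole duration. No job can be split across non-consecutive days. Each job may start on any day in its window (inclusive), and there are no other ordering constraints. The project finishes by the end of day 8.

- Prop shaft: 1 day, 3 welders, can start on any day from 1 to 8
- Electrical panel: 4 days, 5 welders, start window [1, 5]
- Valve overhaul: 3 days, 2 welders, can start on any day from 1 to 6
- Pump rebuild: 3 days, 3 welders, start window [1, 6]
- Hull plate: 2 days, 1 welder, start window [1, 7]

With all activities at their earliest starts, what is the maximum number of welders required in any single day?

14

Early-start schedule: Prop shaft@1, Electrical panel@1, Valve overhaul@1, Pump rebuild@1, Hull plate@1.
Load per day: day 1: 14, day 2: 11, day 3: 10, day 4: 5, day 5: 0, day 6: 0, day 7: 0, day 8: 0.
Peak is 14.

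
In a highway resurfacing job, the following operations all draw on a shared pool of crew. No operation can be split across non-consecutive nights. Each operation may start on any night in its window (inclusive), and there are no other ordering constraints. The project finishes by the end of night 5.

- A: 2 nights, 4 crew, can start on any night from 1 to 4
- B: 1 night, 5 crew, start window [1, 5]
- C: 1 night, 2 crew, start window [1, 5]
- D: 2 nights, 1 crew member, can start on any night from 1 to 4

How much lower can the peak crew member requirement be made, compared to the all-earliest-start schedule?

Early-start peak: n1:12  n2:5  n3:0  n4:0  n5:0 ⇒ 12.
Leveled (A@1, B@3, C@4, D@1): n1:5  n2:5  n3:5  n4:2  n5:0 ⇒ 5.
Reduction 12 − 5 = 7.

7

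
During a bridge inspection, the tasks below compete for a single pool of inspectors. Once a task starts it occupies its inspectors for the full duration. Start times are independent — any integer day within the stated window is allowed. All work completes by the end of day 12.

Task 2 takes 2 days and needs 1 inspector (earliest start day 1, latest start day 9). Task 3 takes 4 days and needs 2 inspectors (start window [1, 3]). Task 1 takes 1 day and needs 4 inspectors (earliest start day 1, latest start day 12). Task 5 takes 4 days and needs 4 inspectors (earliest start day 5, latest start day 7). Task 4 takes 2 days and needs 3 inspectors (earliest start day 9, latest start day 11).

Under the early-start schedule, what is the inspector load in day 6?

At early start, day 6 has: Task 5.
Demand: 4 = 4.

4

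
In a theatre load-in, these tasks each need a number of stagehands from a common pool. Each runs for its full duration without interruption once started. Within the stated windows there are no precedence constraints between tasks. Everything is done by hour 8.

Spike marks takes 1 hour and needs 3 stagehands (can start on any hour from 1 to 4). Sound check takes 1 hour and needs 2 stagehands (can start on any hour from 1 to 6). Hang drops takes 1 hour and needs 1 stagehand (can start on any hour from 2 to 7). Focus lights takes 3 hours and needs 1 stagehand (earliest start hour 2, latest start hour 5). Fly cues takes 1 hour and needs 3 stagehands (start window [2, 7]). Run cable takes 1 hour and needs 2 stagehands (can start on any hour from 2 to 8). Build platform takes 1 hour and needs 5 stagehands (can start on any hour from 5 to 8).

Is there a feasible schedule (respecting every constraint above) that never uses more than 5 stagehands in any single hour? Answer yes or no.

yes

Schedule Spike marks@1, Sound check@1, Hang drops@2, Focus lights@2, Fly cues@2, Run cable@3, Build platform@5: h1:5  h2:5  h3:3  h4:1  h5:5  h6:0  h7:0  h8:0 — peak 5 ≤ 5.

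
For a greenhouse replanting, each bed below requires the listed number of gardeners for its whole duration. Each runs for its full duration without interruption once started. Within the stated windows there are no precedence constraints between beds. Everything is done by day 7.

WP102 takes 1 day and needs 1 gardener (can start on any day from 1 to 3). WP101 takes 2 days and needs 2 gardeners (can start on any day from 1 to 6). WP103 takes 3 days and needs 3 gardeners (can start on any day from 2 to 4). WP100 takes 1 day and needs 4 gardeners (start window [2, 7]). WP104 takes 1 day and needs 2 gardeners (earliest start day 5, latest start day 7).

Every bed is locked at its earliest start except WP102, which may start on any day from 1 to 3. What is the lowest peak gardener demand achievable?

WP102@1: d1:3  d2:9  d3:3  d4:3  d5:2  d6:0  d7:0 → peak 9
WP102@2: d1:2  d2:10  d3:3  d4:3  d5:2  d6:0  d7:0 → peak 10
WP102@3: d1:2  d2:9  d3:4  d4:3  d5:2  d6:0  d7:0 → peak 9
Best is WP102@1, peak 9.

9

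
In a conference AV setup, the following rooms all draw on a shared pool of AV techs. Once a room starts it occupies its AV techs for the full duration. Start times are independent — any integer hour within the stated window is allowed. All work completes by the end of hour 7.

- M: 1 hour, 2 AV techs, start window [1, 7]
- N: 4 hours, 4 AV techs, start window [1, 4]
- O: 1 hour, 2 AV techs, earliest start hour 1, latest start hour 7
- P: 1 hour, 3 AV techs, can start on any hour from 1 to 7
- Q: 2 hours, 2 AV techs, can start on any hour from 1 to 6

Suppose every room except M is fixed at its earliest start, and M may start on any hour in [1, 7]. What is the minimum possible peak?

M@1: h1:13  h2:6  h3:4  h4:4  h5:0  h6:0  h7:0 → peak 13
M@2: h1:11  h2:8  h3:4  h4:4  h5:0  h6:0  h7:0 → peak 11
M@3: h1:11  h2:6  h3:6  h4:4  h5:0  h6:0  h7:0 → peak 11
M@4: h1:11  h2:6  h3:4  h4:6  h5:0  h6:0  h7:0 → peak 11
M@5: h1:11  h2:6  h3:4  h4:4  h5:2  h6:0  h7:0 → peak 11
M@6: h1:11  h2:6  h3:4  h4:4  h5:0  h6:2  h7:0 → peak 11
M@7: h1:11  h2:6  h3:4  h4:4  h5:0  h6:0  h7:2 → peak 11
Best is M@2, peak 11.

11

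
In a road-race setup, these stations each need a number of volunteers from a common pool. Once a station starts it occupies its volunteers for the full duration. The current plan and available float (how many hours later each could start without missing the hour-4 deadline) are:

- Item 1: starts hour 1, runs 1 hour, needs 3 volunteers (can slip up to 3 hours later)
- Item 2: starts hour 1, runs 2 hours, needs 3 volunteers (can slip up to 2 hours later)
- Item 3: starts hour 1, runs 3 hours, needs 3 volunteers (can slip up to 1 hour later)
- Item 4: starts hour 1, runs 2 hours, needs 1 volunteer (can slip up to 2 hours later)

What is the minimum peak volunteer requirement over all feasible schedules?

6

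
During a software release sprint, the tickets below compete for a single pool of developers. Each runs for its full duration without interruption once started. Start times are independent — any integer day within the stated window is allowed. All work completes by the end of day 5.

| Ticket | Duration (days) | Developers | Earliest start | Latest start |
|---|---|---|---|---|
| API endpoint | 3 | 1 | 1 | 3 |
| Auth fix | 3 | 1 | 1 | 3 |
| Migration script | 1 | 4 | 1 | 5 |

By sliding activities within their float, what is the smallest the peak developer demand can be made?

4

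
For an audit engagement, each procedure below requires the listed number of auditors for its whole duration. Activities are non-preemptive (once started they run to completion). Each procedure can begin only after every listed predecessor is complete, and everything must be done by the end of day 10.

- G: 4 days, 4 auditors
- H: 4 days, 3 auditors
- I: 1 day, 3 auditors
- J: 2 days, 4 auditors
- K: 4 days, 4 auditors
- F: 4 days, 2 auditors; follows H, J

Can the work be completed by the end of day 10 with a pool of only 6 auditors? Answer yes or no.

Total auditor-days = 63; over 10 days the average is 63/10 > 6, so some day must exceed 6.

no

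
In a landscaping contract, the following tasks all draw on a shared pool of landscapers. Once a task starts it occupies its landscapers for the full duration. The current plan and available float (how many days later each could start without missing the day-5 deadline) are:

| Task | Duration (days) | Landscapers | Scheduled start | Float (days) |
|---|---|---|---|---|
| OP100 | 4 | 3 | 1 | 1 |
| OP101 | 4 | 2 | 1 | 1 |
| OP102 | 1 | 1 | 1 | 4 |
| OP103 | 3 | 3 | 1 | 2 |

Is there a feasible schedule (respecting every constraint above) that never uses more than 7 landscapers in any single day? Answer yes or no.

no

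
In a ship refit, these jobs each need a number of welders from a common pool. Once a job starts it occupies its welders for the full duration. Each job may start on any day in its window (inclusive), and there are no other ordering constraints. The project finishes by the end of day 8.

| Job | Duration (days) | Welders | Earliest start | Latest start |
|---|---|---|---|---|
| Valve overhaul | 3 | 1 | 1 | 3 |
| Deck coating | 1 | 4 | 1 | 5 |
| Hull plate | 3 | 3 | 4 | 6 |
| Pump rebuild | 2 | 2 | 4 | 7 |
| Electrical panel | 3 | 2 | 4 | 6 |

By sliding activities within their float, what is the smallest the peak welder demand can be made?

5

Early-start (Valve overhaul@1, Deck coating@1, Hull plate@4, Pump rebuild@4, Electrical panel@4) gives peak 7: d1:5  d2:1  d3:1  d4:7  d5:7  d6:5  d7:0  d8:0.
Shift Electrical panel→6.
Schedule Valve overhaul@1, Deck coating@1, Hull plate@4, Pump rebuild@4, Electrical panel@6: d1:5  d2:1  d3:1  d4:5  d5:5  d6:5  d7:2  d8:2 — peak 5.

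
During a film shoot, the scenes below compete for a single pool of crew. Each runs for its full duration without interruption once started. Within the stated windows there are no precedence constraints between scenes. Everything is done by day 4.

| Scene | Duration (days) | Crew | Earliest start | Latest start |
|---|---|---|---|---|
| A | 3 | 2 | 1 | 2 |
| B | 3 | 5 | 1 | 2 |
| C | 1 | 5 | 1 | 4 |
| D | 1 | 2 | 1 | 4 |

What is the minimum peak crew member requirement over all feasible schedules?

7

Early-start (A@1, B@1, C@1, D@1) gives peak 14: d1:14  d2:7  d3:7  d4:0.
Shift C→4, D→4.
Schedule A@1, B@1, C@4, D@4: d1:7  d2:7  d3:7  d4:7 — peak 7.
Total crew member-days = 28 over 4 days ⇒ peak ≥ ⌈28/4⌉ = 7, so 7 is optimal.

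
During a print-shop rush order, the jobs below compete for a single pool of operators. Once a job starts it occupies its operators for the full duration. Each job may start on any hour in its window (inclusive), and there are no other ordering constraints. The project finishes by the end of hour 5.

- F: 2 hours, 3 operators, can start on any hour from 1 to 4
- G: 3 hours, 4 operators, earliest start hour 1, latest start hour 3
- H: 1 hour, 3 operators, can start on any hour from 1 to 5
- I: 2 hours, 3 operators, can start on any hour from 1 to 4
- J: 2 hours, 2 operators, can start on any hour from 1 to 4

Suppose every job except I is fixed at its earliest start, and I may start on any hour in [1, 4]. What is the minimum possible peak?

I@1: h1:15  h2:12  h3:4  h4:0  h5:0 → peak 15
I@2: h1:12  h2:12  h3:7  h4:0  h5:0 → peak 12
I@3: h1:12  h2:9  h3:7  h4:3  h5:0 → peak 12
I@4: h1:12  h2:9  h3:4  h4:3  h5:3 → peak 12
Best is I@2, peak 12.

12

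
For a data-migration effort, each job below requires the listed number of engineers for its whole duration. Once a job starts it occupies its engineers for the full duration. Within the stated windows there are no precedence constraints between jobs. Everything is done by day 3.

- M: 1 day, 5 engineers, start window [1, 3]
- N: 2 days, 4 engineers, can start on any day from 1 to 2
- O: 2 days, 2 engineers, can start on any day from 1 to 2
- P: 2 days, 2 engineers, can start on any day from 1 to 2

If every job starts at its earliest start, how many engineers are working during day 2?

8

At early start, day 2 has: N, O, P.
Demand: 4 + 2 + 2 = 8.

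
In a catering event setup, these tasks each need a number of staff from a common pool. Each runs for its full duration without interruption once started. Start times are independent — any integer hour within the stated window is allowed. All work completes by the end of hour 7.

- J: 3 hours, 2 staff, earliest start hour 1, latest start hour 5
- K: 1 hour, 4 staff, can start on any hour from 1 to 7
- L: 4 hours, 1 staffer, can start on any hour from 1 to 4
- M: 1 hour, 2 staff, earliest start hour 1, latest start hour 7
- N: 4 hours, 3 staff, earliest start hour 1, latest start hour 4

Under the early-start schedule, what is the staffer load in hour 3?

6

At early start, hour 3 has: J, L, N.
Demand: 2 + 1 + 3 = 6.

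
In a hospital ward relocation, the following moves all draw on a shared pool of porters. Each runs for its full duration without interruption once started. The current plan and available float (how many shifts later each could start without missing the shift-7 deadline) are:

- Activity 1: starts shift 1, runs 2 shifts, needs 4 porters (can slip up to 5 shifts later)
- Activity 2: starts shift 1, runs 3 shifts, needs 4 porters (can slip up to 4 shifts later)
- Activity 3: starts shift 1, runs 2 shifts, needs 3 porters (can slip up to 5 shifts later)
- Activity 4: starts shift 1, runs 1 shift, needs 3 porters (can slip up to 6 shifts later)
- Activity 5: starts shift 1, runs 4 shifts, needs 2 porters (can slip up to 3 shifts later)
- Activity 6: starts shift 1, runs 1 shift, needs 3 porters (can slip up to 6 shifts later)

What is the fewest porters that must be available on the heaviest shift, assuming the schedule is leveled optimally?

6

Early-start (Activity 1@1, Activity 2@1, Activity 3@1, Activity 4@1, Activity 5@1, Activity 6@1) gives peak 19: s1:19  s2:13  s3:6  s4:2  s5:0  s6:0  s7:0.
Shift Activity 2→3, Activity 3→6, Activity 4→6, Activity 6→7.
Schedule Activity 1@1, Activity 2@3, Activity 3@6, Activity 4@6, Activity 5@1, Activity 6@7: s1:6  s2:6  s3:6  s4:6  s5:4  s6:6  s7:6 — peak 6.
Total porter-shifts = 40 over 7 shifts ⇒ peak ≥ ⌈40/7⌉ = 6, so 6 is optimal.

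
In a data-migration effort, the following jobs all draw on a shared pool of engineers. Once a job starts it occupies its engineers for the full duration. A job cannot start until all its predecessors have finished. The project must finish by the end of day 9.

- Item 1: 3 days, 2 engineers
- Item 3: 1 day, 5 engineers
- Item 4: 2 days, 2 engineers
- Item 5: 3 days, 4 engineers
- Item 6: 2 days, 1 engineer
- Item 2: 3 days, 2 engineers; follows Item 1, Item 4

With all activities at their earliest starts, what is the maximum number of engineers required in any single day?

14

Early-start schedule: Item 1@1, Item 3@1, Item 4@1, Item 5@1, Item 6@1, Item 2@4.
Load per day: day 1: 14, day 2: 9, day 3: 6, day 4: 2, day 5: 2, day 6: 2, day 7: 0, day 8: 0, day 9: 0.
Peak is 14.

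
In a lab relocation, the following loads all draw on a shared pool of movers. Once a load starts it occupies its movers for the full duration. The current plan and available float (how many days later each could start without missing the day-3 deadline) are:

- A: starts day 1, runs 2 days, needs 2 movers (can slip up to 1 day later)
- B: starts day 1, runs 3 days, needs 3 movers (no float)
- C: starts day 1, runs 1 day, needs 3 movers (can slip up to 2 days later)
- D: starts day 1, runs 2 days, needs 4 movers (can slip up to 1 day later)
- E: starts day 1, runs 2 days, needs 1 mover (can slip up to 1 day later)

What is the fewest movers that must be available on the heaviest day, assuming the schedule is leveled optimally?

Early-start (A@1, B@1, C@1, D@1, E@1) gives peak 13: d1:13  d2:10  d3:3.
Shift D→2.
Schedule A@1, B@1, C@1, D@2, E@1: d1:9  d2:10  d3:7 — peak 10.
No arrangement of the 24 feasible schedules does better.

10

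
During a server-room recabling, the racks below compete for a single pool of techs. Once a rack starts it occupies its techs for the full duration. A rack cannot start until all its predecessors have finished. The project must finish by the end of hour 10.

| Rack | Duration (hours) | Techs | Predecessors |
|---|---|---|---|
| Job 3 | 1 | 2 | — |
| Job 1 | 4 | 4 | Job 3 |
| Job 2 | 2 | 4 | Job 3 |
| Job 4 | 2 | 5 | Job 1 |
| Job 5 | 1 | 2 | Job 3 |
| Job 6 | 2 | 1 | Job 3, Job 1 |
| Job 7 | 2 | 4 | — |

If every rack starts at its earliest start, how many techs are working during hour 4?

At early start, hour 4 has: Job 1.
Demand: 4 = 4.

4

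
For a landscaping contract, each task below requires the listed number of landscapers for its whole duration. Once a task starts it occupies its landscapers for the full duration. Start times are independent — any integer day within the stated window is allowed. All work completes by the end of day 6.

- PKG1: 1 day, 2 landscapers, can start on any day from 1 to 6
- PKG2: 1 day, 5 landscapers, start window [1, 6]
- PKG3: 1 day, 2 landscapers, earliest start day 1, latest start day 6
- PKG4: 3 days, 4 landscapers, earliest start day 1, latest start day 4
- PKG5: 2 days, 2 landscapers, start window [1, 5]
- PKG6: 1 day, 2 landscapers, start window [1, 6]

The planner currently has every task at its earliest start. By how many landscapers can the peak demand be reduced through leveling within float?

11

Early-start peak: d1:17  d2:6  d3:4  d4:0  d5:0  d6:0 ⇒ 17.
Leveled (PKG1@1, PKG2@2, PKG3@1, PKG4@3, PKG5@3, PKG6@1): d1:6  d2:5  d3:6  d4:6  d5:4  d6:0 ⇒ 6.
Reduction 17 − 6 = 11.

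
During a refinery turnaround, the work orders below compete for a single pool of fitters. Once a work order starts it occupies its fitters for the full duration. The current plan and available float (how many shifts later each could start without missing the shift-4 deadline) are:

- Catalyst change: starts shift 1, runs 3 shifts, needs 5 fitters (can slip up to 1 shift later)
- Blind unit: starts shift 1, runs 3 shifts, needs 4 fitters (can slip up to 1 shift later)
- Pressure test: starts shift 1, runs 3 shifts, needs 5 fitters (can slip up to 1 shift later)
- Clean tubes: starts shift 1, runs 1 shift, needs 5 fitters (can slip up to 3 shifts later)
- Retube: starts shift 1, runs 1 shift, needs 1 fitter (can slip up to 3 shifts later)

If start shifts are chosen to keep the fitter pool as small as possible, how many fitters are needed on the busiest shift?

14

Early-start (Catalyst change@1, Blind unit@1, Pressure test@1, Clean tubes@1, Retube@1) gives peak 20: s1:20  s2:14  s3:14  s4:0.
Shift Clean tubes→4, Retube→4.
Schedule Catalyst change@1, Blind unit@1, Pressure test@1, Clean tubes@4, Retube@4: s1:14  s2:14  s3:14  s4:6 — peak 14.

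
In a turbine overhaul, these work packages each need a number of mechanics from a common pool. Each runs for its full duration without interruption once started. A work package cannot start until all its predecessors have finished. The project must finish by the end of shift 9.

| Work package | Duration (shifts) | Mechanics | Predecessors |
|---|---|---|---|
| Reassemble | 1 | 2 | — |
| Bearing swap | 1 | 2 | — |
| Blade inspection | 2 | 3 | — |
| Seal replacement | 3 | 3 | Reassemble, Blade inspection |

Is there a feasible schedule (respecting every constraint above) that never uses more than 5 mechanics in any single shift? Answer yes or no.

Schedule Reassemble@1, Bearing swap@2, Blade inspection@3, Seal replacement@5: s1:2  s2:2  s3:3  s4:3  s5:3  s6:3  s7:3  s8:0  s9:0 — peak 3 ≤ 5.

yes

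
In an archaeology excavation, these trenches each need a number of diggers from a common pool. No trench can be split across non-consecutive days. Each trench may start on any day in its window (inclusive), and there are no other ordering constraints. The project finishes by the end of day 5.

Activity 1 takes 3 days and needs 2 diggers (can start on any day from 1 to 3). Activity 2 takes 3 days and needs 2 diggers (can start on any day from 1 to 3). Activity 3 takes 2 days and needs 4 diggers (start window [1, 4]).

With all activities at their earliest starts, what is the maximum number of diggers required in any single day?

8

Early-start schedule: Activity 1@1, Activity 2@1, Activity 3@1.
Load per day: day 1: 8, day 2: 8, day 3: 4, day 4: 0, day 5: 0.
Peak is 8.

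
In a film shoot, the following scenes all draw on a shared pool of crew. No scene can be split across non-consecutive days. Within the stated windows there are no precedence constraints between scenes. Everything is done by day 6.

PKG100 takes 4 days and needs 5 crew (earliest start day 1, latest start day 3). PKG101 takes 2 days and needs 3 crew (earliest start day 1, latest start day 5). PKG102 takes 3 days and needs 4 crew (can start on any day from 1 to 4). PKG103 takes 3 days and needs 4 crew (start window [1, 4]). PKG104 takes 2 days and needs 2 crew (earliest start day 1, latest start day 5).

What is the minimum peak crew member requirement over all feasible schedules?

9

Early-start (PKG100@1, PKG101@1, PKG102@1, PKG103@1, PKG104@1) gives peak 18: d1:18  d2:18  d3:13  d4:5  d5:0  d6:0.
Shift PKG101→5, PKG103→4, PKG104→5.
Schedule PKG100@1, PKG101@5, PKG102@1, PKG103@4, PKG104@5: d1:9  d2:9  d3:9  d4:9  d5:9  d6:9 — peak 9.
Total crew member-days = 54 over 6 days ⇒ peak ≥ ⌈54/6⌉ = 9, so 9 is optimal.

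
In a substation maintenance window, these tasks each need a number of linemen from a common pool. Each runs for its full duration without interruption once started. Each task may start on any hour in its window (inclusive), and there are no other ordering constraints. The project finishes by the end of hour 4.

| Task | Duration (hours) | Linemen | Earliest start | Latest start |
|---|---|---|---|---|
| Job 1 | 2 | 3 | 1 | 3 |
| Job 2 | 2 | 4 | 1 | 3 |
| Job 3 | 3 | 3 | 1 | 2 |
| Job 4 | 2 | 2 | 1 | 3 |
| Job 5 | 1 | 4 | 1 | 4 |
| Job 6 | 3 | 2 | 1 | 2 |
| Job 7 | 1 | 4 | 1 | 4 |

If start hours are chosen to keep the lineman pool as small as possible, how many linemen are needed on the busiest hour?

Early-start (Job 1@1, Job 2@1, Job 3@1, Job 4@1, Job 5@1, Job 6@1, Job 7@1) gives peak 22: h1:22  h2:14  h3:5  h4:0.
Shift Job 2→3, Job 4→2, Job 6→2, Job 7→4.
Schedule Job 1@1, Job 2@3, Job 3@1, Job 4@2, Job 5@1, Job 6@2, Job 7@4: h1:10  h2:10  h3:11  h4:10 — peak 11.
Total lineman-hours = 41 over 4 hours ⇒ peak ≥ ⌈41/4⌉ = 11, so 11 is optimal.

11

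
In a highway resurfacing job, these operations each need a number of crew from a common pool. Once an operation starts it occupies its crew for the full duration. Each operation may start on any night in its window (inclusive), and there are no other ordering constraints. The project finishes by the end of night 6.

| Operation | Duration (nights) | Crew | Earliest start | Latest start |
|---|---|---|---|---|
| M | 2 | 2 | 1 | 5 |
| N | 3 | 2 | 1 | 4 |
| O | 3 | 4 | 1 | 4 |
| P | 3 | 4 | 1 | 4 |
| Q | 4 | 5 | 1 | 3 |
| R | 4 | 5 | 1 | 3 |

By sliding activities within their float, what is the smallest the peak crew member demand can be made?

16

Early-start (M@1, N@1, O@1, P@1, Q@1, R@1) gives peak 22: n1:22  n2:22  n3:20  n4:10  n5:0  n6:0.
Shift P→4, R→3.
Schedule M@1, N@1, O@1, P@4, Q@1, R@3: n1:13  n2:13  n3:16  n4:14  n5:9  n6:9 — peak 16.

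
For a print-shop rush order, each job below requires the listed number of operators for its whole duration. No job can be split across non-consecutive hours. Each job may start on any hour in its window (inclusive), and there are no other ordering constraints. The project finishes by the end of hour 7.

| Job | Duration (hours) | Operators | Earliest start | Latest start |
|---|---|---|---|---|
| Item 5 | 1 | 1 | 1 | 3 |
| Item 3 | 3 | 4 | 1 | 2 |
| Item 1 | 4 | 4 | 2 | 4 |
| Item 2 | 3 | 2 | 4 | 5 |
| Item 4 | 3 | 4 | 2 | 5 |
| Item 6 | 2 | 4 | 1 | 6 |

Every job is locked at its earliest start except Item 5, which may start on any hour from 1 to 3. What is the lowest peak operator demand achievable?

Item 5@1: h1:9  h2:16  h3:12  h4:10  h5:6  h6:2  h7:0 → peak 16
Item 5@2: h1:8  h2:17  h3:12  h4:10  h5:6  h6:2  h7:0 → peak 17
Item 5@3: h1:8  h2:16  h3:13  h4:10  h5:6  h6:2  h7:0 → peak 16
Best is Item 5@1, peak 16.

16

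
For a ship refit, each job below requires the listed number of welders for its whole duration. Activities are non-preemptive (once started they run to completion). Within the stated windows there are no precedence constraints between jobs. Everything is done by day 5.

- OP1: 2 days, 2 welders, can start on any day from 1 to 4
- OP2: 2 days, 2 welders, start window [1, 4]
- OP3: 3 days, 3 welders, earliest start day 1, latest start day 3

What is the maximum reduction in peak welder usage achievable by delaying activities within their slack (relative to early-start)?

3

Early-start peak: d1:7  d2:7  d3:3  d4:0  d5:0 ⇒ 7.
Leveled (OP1@1, OP2@1, OP3@3): d1:4  d2:4  d3:3  d4:3  d5:3 ⇒ 4.
Reduction 7 − 4 = 3.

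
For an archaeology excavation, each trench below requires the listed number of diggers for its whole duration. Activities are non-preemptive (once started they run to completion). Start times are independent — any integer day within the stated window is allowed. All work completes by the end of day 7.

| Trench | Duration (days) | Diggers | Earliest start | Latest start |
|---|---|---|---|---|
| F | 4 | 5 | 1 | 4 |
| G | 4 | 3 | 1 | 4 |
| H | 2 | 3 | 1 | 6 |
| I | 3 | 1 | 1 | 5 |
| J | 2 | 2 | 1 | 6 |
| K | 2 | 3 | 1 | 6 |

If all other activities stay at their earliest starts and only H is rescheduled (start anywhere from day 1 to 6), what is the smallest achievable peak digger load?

H@1: d1:17  d2:17  d3:9  d4:8  d5:0  d6:0  d7:0 → peak 17
H@2: d1:14  d2:17  d3:12  d4:8  d5:0  d6:0  d7:0 → peak 17
H@3: d1:14  d2:14  d3:12  d4:11  d5:0  d6:0  d7:0 → peak 14
H@4: d1:14  d2:14  d3:9  d4:11  d5:3  d6:0  d7:0 → peak 14
H@5: d1:14  d2:14  d3:9  d4:8  d5:3  d6:3  d7:0 → peak 14
H@6: d1:14  d2:14  d3:9  d4:8  d5:0  d6:3  d7:3 → peak 14
Best is H@3, peak 14.

14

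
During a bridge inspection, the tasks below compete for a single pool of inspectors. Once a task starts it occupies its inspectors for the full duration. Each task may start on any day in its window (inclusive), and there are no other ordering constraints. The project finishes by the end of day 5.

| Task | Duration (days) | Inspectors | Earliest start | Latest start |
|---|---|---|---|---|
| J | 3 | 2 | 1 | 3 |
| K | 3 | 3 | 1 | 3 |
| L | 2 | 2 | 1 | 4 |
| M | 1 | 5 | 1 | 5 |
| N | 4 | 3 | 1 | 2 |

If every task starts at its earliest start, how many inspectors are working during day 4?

3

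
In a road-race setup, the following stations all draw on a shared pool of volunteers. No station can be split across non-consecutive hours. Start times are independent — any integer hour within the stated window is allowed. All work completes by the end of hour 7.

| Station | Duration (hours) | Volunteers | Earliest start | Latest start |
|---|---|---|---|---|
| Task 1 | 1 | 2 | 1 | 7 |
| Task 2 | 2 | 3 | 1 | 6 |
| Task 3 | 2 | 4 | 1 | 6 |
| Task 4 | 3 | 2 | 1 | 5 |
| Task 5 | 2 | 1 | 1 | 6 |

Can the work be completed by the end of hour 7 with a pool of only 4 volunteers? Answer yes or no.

yes

Schedule Task 1@1, Task 2@4, Task 3@6, Task 4@1, Task 5@2: h1:4  h2:3  h3:3  h4:3  h5:3  h6:4  h7:4 — peak 4 ≤ 4.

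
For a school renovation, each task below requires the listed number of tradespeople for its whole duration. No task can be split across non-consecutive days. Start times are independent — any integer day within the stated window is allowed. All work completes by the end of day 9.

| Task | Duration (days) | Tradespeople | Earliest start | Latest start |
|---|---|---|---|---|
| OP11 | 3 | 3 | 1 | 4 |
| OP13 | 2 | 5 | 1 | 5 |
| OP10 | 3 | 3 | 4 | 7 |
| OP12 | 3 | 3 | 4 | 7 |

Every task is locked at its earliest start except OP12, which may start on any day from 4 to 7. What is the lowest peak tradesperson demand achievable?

OP12@4: d1:8  d2:8  d3:3  d4:6  d5:6  d6:6  d7:0  d8:0  d9:0 → peak 8
OP12@5: d1:8  d2:8  d3:3  d4:3  d5:6  d6:6  d7:3  d8:0  d9:0 → peak 8
OP12@6: d1:8  d2:8  d3:3  d4:3  d5:3  d6:6  d7:3  d8:3  d9:0 → peak 8
OP12@7: d1:8  d2:8  d3:3  d4:3  d5:3  d6:3  d7:3  d8:3  d9:3 → peak 8
Best is OP12@4, peak 8.

8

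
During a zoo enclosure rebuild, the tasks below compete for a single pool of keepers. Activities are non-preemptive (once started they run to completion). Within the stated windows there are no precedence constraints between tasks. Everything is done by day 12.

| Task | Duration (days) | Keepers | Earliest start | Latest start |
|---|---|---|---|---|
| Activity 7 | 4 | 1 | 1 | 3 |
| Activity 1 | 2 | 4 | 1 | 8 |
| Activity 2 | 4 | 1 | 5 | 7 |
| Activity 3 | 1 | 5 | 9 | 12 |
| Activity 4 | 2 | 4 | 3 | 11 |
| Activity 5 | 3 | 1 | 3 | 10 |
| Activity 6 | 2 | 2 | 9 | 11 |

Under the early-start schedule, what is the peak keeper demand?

Early-start schedule: Activity 7@1, Activity 1@1, Activity 2@5, Activity 3@9, Activity 4@3, Activity 5@3, Activity 6@9.
Load per day: day 1: 5, day 2: 5, day 3: 6, day 4: 6, day 5: 2, day 6: 1, day 7: 1, day 8: 1, day 9: 7, day 10: 2, day 11: 0, day 12: 0.
Peak is 7.

7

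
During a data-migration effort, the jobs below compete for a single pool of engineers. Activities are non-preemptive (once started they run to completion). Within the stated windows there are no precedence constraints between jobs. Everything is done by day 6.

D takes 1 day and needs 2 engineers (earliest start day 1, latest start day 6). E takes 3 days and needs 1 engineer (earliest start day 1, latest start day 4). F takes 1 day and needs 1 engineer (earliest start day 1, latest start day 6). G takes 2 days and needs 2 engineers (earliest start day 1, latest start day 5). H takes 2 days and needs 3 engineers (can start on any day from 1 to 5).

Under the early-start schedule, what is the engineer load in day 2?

6

At early start, day 2 has: E, G, H.
Demand: 1 + 2 + 3 = 6.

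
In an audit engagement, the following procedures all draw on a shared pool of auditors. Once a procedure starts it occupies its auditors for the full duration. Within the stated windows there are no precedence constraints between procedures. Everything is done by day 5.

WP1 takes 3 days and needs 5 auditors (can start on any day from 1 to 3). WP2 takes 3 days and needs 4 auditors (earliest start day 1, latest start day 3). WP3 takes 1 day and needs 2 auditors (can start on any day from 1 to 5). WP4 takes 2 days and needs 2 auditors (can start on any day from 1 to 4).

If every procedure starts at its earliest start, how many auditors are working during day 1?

At early start, day 1 has: WP1, WP2, WP3, WP4.
Demand: 5 + 4 + 2 + 2 = 13.

13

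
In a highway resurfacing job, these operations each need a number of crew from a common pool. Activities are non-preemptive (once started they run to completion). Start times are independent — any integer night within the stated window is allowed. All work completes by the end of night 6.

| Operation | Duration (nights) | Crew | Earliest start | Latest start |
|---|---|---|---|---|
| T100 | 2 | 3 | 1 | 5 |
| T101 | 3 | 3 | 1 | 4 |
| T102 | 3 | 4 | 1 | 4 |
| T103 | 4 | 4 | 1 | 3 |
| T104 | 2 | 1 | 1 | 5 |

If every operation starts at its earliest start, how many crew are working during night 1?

At early start, night 1 has: T100, T101, T102, T103, T104.
Demand: 3 + 3 + 4 + 4 + 1 = 15.

15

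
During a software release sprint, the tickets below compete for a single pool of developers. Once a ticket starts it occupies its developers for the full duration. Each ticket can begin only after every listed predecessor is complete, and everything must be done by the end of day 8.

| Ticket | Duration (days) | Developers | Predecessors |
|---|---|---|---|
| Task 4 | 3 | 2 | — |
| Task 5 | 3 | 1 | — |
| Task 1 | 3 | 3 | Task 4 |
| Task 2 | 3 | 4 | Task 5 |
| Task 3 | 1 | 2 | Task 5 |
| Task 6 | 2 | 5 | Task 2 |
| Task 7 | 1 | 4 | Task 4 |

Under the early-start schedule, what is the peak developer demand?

13

Early-start schedule: Task 4@1, Task 5@1, Task 1@4, Task 2@4, Task 3@4, Task 6@7, Task 7@4.
Load per day: day 1: 3, day 2: 3, day 3: 3, day 4: 13, day 5: 7, day 6: 7, day 7: 5, day 8: 5.
Peak is 13.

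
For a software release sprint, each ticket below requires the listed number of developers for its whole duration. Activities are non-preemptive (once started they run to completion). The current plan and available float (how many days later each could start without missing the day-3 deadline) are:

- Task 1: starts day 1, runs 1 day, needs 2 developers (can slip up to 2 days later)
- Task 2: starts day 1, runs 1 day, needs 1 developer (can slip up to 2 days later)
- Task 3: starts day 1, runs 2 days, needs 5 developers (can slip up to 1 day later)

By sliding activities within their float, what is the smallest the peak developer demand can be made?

5

Early-start (Task 1@1, Task 2@1, Task 3@1) gives peak 8: d1:8  d2:5  d3:0.
Shift Task 3→2.
Schedule Task 1@1, Task 2@1, Task 3@2: d1:3  d2:5  d3:5 — peak 5.
Total developer-days = 13 over 3 days ⇒ peak ≥ ⌈13/3⌉ = 5, so 5 is optimal.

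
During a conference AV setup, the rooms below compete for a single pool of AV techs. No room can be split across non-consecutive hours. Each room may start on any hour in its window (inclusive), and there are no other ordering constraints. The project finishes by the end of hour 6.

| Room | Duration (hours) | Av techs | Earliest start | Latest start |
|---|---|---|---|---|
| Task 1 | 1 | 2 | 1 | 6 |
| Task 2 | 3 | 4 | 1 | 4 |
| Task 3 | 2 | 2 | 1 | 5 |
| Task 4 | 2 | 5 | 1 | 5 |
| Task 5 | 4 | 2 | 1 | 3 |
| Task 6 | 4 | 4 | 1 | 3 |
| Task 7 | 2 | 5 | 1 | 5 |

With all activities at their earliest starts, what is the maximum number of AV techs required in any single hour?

Early-start schedule: Task 1@1, Task 2@1, Task 3@1, Task 4@1, Task 5@1, Task 6@1, Task 7@1.
Load per hour: hour 1: 24, hour 2: 22, hour 3: 10, hour 4: 6, hour 5: 0, hour 6: 0.
Peak is 24.

24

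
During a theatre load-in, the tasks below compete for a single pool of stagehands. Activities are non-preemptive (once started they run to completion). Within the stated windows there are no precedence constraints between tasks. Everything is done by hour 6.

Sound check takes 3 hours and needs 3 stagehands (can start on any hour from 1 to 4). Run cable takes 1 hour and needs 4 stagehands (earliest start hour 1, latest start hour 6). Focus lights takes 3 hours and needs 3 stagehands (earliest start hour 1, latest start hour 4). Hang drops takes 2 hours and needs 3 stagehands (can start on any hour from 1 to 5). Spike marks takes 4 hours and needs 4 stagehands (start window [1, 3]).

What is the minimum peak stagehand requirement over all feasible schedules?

Early-start (Sound check@1, Run cable@1, Focus lights@1, Hang drops@1, Spike marks@1) gives peak 17: h1:17  h2:13  h3:10  h4:4  h5:0  h6:0.
Shift Hang drops→4, Spike marks→2.
Schedule Sound check@1, Run cable@1, Focus lights@1, Hang drops@4, Spike marks@2: h1:10  h2:10  h3:10  h4:7  h5:7  h6:0 — peak 10.

10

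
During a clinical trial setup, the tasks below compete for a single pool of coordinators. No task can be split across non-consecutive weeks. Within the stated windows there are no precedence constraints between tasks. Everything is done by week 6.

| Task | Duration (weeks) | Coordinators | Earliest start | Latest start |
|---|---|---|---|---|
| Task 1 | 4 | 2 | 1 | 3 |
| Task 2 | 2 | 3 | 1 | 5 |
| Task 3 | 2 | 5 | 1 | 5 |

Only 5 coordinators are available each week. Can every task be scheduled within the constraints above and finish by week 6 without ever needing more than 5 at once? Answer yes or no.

yes

Schedule Task 1@1, Task 2@1, Task 3@5: w1:5  w2:5  w3:2  w4:2  w5:5  w6:5 — peak 5 ≤ 5.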